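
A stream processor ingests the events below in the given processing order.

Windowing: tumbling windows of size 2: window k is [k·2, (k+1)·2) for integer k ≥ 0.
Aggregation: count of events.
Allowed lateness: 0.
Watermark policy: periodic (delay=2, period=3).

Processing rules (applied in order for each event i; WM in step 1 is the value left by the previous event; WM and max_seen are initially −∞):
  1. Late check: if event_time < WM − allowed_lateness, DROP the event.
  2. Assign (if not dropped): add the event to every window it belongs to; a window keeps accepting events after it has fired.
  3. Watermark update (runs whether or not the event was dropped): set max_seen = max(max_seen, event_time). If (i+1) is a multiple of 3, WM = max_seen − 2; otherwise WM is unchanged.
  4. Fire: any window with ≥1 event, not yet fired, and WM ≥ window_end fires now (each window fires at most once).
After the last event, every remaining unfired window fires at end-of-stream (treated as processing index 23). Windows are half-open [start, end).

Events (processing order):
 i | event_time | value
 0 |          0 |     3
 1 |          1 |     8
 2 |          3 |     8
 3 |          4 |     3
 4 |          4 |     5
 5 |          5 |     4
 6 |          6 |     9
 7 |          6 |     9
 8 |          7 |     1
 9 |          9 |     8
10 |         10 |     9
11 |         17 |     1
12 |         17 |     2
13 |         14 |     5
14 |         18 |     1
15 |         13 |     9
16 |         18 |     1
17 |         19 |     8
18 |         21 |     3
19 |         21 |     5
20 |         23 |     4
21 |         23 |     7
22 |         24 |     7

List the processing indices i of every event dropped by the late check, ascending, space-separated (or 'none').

i=0 t=0 v=3: → [0,2); WM=−∞
i=1 t=1 v=8: → [0,2); WM=−∞
i=2 t=3 v=8: → [2,4); WM=1
i=3 t=4 v=3: → [4,6); WM=1
i=4 t=4 v=5: → [4,6); WM=1
i=5 t=5 v=4: → [4,6); WM=3; [0,2) fires=2
i=6 t=6 v=9: → [6,8); WM=3
i=7 t=6 v=9: → [6,8); WM=3
i=8 t=7 v=1: → [6,8); WM=5; [2,4) fires=1
i=9 t=9 v=8: → [8,10); WM=5
i=10 t=10 v=9: → [10,12); WM=5
i=11 t=17 v=1: → [16,18); WM=15; [4,6) fires=3 [6,8) fires=3 [8,10) fires=1 [10,12) fires=1
i=12 t=17 v=2: → [16,18); WM=15
i=13 t=14 v=5: DROP (t<15-0); WM=15
i=14 t=18 v=1: → [18,20); WM=16
i=15 t=13 v=9: DROP (t<16-0); WM=16
i=16 t=18 v=1: → [18,20); WM=16
i=17 t=19 v=8: → [18,20); WM=17
i=18 t=21 v=3: → [20,22); WM=17
i=19 t=21 v=5: → [20,22); WM=17
i=20 t=23 v=4: → [22,24); WM=21; [16,18) fires=2 [18,20) fires=3
i=21 t=23 v=7: → [22,24); WM=21
i=22 t=24 v=7: → [24,26); WM=21

13 15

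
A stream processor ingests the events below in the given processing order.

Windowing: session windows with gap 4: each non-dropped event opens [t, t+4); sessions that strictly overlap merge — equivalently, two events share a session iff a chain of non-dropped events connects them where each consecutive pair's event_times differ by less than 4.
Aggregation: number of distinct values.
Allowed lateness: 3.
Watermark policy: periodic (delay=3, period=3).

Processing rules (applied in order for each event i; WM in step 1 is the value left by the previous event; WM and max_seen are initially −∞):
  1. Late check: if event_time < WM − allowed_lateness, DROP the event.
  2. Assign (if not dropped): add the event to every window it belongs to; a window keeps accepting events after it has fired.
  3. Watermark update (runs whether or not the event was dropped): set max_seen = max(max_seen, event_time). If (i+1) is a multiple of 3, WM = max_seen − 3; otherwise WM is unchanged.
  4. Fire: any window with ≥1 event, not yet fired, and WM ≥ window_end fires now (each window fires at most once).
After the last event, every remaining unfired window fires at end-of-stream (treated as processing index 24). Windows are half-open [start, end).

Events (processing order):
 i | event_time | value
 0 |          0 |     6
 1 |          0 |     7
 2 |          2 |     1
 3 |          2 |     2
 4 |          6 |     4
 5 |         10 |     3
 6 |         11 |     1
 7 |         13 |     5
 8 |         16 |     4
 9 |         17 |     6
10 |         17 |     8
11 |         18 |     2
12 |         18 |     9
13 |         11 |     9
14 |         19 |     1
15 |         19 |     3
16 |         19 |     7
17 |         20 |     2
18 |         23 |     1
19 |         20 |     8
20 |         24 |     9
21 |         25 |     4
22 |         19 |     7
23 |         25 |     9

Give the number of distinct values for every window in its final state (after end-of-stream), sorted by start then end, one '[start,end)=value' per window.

[0,6)=4 [6,10)=1 [10,29)=9

i=0 t=0 v=6: → [0,4); WM=−∞
i=1 t=0 v=7: → [0,4); WM=−∞
i=2 t=2 v=1: → [0,6); WM=-1
i=3 t=2 v=2: → [0,6); WM=-1
i=4 t=6 v=4: → [6,10); WM=-1
i=5 t=10 v=3: → [10,14); WM=7
i=6 t=11 v=1: → [10,15); WM=7
i=7 t=13 v=5: → [10,17); WM=7
i=8 t=16 v=4: → [10,20); WM=13
i=9 t=17 v=6: → [10,21); WM=13
i=10 t=17 v=8: → [10,21); WM=13
i=11 t=18 v=2: → [10,22); WM=15
i=12 t=18 v=9: → [10,22); WM=15
i=13 t=11 v=9: DROP (t<15-3); WM=15
i=14 t=19 v=1: → [10,23); WM=16
i=15 t=19 v=3: → [10,23); WM=16
i=16 t=19 v=7: → [10,23); WM=16
i=17 t=20 v=2: → [10,24); WM=17
i=18 t=23 v=1: → [10,27); WM=17
i=19 t=20 v=8: → [10,27); WM=17
i=20 t=24 v=9: → [10,28); WM=21
i=21 t=25 v=4: → [10,29); WM=21
i=22 t=19 v=7: → [10,29); WM=21
i=23 t=25 v=9: → [10,29); WM=22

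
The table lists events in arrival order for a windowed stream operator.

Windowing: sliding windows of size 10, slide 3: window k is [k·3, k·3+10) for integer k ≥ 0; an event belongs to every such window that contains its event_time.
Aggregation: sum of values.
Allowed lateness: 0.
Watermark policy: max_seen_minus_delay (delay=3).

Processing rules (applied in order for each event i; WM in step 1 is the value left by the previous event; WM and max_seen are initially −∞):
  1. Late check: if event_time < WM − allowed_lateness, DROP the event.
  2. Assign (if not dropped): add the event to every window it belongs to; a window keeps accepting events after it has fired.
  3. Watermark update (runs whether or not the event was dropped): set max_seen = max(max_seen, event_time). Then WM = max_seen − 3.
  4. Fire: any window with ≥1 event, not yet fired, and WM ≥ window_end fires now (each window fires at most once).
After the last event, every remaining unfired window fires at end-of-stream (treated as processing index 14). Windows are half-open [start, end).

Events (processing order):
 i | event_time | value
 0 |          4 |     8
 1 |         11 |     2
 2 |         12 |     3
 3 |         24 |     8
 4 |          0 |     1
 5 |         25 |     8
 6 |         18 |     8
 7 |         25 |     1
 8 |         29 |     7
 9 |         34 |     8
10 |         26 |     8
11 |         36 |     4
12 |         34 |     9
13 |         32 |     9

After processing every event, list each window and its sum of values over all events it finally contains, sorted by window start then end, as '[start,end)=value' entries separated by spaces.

[0,10)=8 [3,13)=13 [6,16)=5 [9,19)=5 [12,22)=3 [15,25)=8 [18,28)=17 [21,31)=24 [24,34)=24 [27,37)=28 [30,40)=21 [33,43)=21 [36,46)=4

i=0 t=4 v=8: → [3,13),[0,10); WM=1
i=1 t=11 v=2: → [9,19),[6,16),[3,13); WM=8
i=2 t=12 v=3: → [12,22),[9,19),[6,16),[3,13); WM=9
i=3 t=24 v=8: → [24,34),[21,31),[18,28),[15,25); WM=21; [0,10) fires=8 [3,13) fires=13 [6,16) fires=5 [9,19) fires=5
i=4 t=0 v=1: DROP (t<21-0); WM=21
i=5 t=25 v=8: → [24,34),[21,31),[18,28); WM=22; [12,22) fires=3
i=6 t=18 v=8: DROP (t<22-0); WM=22
i=7 t=25 v=1: → [24,34),[21,31),[18,28); WM=22
i=8 t=29 v=7: → [27,37),[24,34),[21,31); WM=26; [15,25) fires=8
i=9 t=34 v=8: → [33,43),[30,40),[27,37); WM=31; [18,28) fires=17 [21,31) fires=24
i=10 t=26 v=8: DROP (t<31-0); WM=31
i=11 t=36 v=4: → [36,46),[33,43),[30,40),[27,37); WM=33
i=12 t=34 v=9: → [33,43),[30,40),[27,37); WM=33
i=13 t=32 v=9: DROP (t<33-0); WM=33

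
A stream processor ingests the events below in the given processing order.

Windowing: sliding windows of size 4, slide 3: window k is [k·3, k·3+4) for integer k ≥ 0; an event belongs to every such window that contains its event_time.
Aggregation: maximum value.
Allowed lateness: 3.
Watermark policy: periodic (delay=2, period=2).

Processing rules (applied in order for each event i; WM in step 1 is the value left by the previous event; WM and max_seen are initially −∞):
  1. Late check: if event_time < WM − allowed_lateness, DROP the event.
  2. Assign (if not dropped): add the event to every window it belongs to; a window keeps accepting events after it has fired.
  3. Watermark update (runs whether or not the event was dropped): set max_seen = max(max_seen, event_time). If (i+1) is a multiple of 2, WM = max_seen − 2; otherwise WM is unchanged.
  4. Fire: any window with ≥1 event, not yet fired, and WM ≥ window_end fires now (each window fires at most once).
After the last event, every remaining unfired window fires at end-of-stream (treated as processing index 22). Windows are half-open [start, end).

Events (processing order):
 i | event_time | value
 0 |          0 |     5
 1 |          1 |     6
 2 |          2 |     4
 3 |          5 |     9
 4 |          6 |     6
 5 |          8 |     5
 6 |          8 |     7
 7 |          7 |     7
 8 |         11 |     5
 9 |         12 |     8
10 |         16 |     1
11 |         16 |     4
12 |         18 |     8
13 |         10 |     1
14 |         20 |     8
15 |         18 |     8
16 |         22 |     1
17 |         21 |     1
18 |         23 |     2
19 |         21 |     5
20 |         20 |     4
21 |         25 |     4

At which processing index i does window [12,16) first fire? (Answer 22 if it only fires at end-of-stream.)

13

i=0 t=0 v=5: → [0,4); WM=−∞
i=1 t=1 v=6: → [0,4); WM=-1
i=2 t=2 v=4: → [0,4); WM=-1
i=3 t=5 v=9: → [3,7); WM=3
i=4 t=6 v=6: → [6,10),[3,7); WM=3
i=5 t=8 v=5: → [6,10); WM=6; [0,4) fires=6
i=6 t=8 v=7: → [6,10); WM=6
i=7 t=7 v=7: → [6,10); WM=6
i=8 t=11 v=5: → [9,13); WM=6
i=9 t=12 v=8: → [12,16),[9,13); WM=10; [3,7) fires=9 [6,10) fires=7
i=10 t=16 v=1: → [15,19); WM=10
i=11 t=16 v=4: → [15,19); WM=14; [9,13) fires=8
i=12 t=18 v=8: → [18,22),[15,19); WM=14
i=13 t=10 v=1: DROP (t<14-3); WM=16; [12,16) fires=8
i=14 t=20 v=8: → [18,22); WM=16
i=15 t=18 v=8: → [18,22),[15,19); WM=18
i=16 t=22 v=1: → [21,25); WM=18
i=17 t=21 v=1: → [21,25),[18,22); WM=20; [15,19) fires=8
i=18 t=23 v=2: → [21,25); WM=20
i=19 t=21 v=5: → [21,25),[18,22); WM=21
i=20 t=20 v=4: → [18,22); WM=21
i=21 t=25 v=4: → [24,28); WM=23; [18,22) fires=8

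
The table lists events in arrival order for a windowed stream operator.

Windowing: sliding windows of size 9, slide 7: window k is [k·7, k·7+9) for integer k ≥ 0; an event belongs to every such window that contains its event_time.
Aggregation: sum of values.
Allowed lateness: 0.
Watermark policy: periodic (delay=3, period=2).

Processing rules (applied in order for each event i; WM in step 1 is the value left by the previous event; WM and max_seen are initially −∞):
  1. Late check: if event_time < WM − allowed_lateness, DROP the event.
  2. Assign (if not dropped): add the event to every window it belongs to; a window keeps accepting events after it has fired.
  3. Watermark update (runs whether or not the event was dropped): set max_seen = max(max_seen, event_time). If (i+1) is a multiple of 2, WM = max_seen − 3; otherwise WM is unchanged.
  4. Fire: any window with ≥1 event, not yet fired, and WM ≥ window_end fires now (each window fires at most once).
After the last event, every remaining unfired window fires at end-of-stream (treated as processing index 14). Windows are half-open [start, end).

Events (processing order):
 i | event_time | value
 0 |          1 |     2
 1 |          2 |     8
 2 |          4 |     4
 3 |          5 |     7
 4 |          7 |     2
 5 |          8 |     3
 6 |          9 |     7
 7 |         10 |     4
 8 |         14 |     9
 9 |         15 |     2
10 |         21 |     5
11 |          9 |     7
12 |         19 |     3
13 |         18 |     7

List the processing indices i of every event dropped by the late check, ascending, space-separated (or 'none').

i=0 t=1 v=2: → [0,9); WM=−∞
i=1 t=2 v=8: → [0,9); WM=-1
i=2 t=4 v=4: → [0,9); WM=-1
i=3 t=5 v=7: → [0,9); WM=2
i=4 t=7 v=2: → [7,16),[0,9); WM=2
i=5 t=8 v=3: → [7,16),[0,9); WM=5
i=6 t=9 v=7: → [7,16); WM=5
i=7 t=10 v=4: → [7,16); WM=7
i=8 t=14 v=9: → [14,23),[7,16); WM=7
i=9 t=15 v=2: → [14,23),[7,16); WM=12; [0,9) fires=26
i=10 t=21 v=5: → [21,30),[14,23); WM=12
i=11 t=9 v=7: DROP (t<12-0); WM=18; [7,16) fires=27
i=12 t=19 v=3: → [14,23); WM=18
i=13 t=18 v=7: → [14,23); WM=18

11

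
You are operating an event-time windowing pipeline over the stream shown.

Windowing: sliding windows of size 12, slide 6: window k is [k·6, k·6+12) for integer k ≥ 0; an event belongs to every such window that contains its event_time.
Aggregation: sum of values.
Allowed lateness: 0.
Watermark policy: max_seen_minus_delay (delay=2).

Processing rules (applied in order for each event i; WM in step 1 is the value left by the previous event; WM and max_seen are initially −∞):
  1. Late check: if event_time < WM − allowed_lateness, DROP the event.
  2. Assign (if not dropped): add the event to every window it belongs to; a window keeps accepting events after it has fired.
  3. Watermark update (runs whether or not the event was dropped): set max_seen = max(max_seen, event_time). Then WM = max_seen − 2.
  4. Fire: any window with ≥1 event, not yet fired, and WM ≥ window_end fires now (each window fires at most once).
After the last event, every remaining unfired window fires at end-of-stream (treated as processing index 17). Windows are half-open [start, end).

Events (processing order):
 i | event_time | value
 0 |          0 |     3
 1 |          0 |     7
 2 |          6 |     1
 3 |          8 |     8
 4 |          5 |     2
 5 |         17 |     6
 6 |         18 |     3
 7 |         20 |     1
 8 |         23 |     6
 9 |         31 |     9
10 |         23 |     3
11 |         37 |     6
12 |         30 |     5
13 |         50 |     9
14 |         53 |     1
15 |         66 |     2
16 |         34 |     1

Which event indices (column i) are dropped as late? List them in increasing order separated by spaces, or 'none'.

4 10 12 16

i=0 t=0 v=3: → [0,12); WM=-2
i=1 t=0 v=7: → [0,12); WM=-2
i=2 t=6 v=1: → [6,18),[0,12); WM=4
i=3 t=8 v=8: → [6,18),[0,12); WM=6
i=4 t=5 v=2: DROP (t<6-0); WM=6
i=5 t=17 v=6: → [12,24),[6,18); WM=15; [0,12) fires=19
i=6 t=18 v=3: → [18,30),[12,24); WM=16
i=7 t=20 v=1: → [18,30),[12,24); WM=18; [6,18) fires=15
i=8 t=23 v=6: → [18,30),[12,24); WM=21
i=9 t=31 v=9: → [30,42),[24,36); WM=29; [12,24) fires=16
i=10 t=23 v=3: DROP (t<29-0); WM=29
i=11 t=37 v=6: → [36,48),[30,42); WM=35; [18,30) fires=10
i=12 t=30 v=5: DROP (t<35-0); WM=35
i=13 t=50 v=9: → [48,60),[42,54); WM=48; [24,36) fires=9 [30,42) fires=15 [36,48) fires=6
i=14 t=53 v=1: → [48,60),[42,54); WM=51
i=15 t=66 v=2: → [66,78),[60,72); WM=64; [42,54) fires=10 [48,60) fires=10
i=16 t=34 v=1: DROP (t<64-0); WM=64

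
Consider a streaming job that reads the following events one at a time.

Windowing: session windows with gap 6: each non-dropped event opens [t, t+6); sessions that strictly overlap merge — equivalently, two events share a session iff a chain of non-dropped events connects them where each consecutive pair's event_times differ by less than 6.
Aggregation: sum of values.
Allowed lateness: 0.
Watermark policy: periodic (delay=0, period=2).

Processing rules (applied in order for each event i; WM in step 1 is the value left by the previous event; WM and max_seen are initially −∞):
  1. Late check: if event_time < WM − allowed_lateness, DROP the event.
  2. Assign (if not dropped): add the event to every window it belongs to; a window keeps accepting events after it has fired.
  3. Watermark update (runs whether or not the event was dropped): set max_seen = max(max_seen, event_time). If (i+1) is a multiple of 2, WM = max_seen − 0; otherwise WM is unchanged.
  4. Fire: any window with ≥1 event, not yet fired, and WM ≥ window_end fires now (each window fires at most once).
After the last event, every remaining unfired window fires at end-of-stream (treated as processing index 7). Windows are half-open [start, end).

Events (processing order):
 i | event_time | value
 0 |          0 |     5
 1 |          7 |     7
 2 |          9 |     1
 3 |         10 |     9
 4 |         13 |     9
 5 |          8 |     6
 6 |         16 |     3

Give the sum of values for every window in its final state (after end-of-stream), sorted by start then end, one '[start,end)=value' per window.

i=0 t=0 v=5: → [0,6); WM=−∞
i=1 t=7 v=7: → [7,13); WM=7
i=2 t=9 v=1: → [7,15); WM=7
i=3 t=10 v=9: → [7,16); WM=10
i=4 t=13 v=9: → [7,19); WM=10
i=5 t=8 v=6: DROP (t<10-0); WM=13
i=6 t=16 v=3: → [7,22); WM=13

[0,6)=5 [7,22)=29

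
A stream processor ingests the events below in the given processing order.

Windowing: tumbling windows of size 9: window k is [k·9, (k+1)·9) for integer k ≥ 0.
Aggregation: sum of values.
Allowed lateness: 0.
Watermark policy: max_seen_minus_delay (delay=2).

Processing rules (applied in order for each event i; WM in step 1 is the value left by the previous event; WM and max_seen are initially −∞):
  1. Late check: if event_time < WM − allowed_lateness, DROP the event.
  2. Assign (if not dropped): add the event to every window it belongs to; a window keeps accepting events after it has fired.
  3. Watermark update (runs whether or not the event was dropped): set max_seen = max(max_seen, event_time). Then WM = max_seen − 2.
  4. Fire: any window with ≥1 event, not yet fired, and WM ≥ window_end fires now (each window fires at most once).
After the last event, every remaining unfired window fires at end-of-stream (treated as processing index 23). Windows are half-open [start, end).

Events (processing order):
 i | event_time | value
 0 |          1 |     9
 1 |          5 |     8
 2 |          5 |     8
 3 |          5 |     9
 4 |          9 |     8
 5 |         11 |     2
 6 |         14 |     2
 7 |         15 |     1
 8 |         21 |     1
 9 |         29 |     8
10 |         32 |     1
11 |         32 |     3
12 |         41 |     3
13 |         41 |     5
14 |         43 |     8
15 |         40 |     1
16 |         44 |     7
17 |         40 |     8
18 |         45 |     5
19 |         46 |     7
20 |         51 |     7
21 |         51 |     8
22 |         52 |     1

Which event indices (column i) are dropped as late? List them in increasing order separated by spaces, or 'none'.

15 17

i=0 t=1 v=9: → [0,9); WM=-1
i=1 t=5 v=8: → [0,9); WM=3
i=2 t=5 v=8: → [0,9); WM=3
i=3 t=5 v=9: → [0,9); WM=3
i=4 t=9 v=8: → [9,18); WM=7
i=5 t=11 v=2: → [9,18); WM=9; [0,9) fires=34
i=6 t=14 v=2: → [9,18); WM=12
i=7 t=15 v=1: → [9,18); WM=13
i=8 t=21 v=1: → [18,27); WM=19; [9,18) fires=13
i=9 t=29 v=8: → [27,36); WM=27; [18,27) fires=1
i=10 t=32 v=1: → [27,36); WM=30
i=11 t=32 v=3: → [27,36); WM=30
i=12 t=41 v=3: → [36,45); WM=39; [27,36) fires=12
i=13 t=41 v=5: → [36,45); WM=39
i=14 t=43 v=8: → [36,45); WM=41
i=15 t=40 v=1: DROP (t<41-0); WM=41
i=16 t=44 v=7: → [36,45); WM=42
i=17 t=40 v=8: DROP (t<42-0); WM=42
i=18 t=45 v=5: → [45,54); WM=43
i=19 t=46 v=7: → [45,54); WM=44
i=20 t=51 v=7: → [45,54); WM=49; [36,45) fires=23
i=21 t=51 v=8: → [45,54); WM=49
i=22 t=52 v=1: → [45,54); WM=50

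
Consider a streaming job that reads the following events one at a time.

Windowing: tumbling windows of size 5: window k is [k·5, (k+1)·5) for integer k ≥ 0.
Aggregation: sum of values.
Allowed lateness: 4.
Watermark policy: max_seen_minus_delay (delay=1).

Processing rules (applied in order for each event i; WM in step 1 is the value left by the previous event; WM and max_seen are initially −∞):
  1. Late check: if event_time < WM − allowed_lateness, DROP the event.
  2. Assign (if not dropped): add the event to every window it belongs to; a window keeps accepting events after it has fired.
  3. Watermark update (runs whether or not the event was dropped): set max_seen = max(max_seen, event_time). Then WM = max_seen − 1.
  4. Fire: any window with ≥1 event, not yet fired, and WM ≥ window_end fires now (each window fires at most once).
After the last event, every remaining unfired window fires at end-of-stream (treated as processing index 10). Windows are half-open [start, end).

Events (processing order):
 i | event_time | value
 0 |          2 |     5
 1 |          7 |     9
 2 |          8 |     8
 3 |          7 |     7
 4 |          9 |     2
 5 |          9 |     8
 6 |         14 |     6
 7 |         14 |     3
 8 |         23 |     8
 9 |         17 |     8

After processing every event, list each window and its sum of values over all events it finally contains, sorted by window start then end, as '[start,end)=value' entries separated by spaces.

[0,5)=5 [5,10)=34 [10,15)=9 [20,25)=8

i=0 t=2 v=5: → [0,5); WM=1
i=1 t=7 v=9: → [5,10); WM=6; [0,5) fires=5
i=2 t=8 v=8: → [5,10); WM=7
i=3 t=7 v=7: → [5,10); WM=7
i=4 t=9 v=2: → [5,10); WM=8
i=5 t=9 v=8: → [5,10); WM=8
i=6 t=14 v=6: → [10,15); WM=13; [5,10) fires=34
i=7 t=14 v=3: → [10,15); WM=13
i=8 t=23 v=8: → [20,25); WM=22; [10,15) fires=9
i=9 t=17 v=8: DROP (t<22-4); WM=22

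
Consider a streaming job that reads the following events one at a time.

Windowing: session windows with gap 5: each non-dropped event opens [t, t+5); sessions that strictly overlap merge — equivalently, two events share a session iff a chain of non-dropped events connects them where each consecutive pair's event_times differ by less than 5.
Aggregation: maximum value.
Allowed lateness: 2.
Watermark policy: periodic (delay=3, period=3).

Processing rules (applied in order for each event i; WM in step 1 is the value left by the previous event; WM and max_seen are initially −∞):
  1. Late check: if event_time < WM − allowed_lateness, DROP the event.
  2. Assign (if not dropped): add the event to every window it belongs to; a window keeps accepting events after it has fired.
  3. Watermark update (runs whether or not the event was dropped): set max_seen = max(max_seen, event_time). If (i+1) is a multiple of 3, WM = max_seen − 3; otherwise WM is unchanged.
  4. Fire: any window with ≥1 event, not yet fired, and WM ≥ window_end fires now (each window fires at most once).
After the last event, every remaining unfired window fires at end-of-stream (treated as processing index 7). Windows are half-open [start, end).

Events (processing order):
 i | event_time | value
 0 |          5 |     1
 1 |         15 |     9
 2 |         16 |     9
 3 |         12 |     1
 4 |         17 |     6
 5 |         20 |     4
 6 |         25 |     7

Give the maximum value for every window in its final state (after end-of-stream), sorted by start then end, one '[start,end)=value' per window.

[5,10)=1 [12,25)=9 [25,30)=7

i=0 t=5 v=1: → [5,10); WM=−∞
i=1 t=15 v=9: → [15,20); WM=−∞
i=2 t=16 v=9: → [15,21); WM=13
i=3 t=12 v=1: → [12,21); WM=13
i=4 t=17 v=6: → [12,22); WM=13
i=5 t=20 v=4: → [12,25); WM=17
i=6 t=25 v=7: → [25,30); WM=17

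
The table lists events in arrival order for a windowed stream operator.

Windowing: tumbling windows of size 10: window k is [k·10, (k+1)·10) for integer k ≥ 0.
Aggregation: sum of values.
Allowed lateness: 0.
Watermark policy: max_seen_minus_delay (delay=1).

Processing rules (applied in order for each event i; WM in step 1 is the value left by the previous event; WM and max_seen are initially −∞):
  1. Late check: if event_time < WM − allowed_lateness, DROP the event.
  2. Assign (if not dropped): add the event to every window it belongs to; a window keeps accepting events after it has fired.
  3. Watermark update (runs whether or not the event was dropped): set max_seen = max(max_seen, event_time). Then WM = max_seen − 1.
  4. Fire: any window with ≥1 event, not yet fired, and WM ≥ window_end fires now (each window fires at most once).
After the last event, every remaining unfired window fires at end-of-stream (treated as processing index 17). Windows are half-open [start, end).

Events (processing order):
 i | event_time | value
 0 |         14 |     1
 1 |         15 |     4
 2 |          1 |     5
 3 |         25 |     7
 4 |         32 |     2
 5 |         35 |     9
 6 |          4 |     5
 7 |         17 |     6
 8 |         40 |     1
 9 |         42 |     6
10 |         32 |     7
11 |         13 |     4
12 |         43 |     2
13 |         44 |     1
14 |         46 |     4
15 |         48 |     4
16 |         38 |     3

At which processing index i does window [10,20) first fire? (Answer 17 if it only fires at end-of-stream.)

3

i=0 t=14 v=1: → [10,20); WM=13
i=1 t=15 v=4: → [10,20); WM=14
i=2 t=1 v=5: DROP (t<14-0); WM=14
i=3 t=25 v=7: → [20,30); WM=24; [10,20) fires=5
i=4 t=32 v=2: → [30,40); WM=31; [20,30) fires=7
i=5 t=35 v=9: → [30,40); WM=34
i=6 t=4 v=5: DROP (t<34-0); WM=34
i=7 t=17 v=6: DROP (t<34-0); WM=34
i=8 t=40 v=1: → [40,50); WM=39
i=9 t=42 v=6: → [40,50); WM=41; [30,40) fires=11
i=10 t=32 v=7: DROP (t<41-0); WM=41
i=11 t=13 v=4: DROP (t<41-0); WM=41
i=12 t=43 v=2: → [40,50); WM=42
i=13 t=44 v=1: → [40,50); WM=43
i=14 t=46 v=4: → [40,50); WM=45
i=15 t=48 v=4: → [40,50); WM=47
i=16 t=38 v=3: DROP (t<47-0); WM=47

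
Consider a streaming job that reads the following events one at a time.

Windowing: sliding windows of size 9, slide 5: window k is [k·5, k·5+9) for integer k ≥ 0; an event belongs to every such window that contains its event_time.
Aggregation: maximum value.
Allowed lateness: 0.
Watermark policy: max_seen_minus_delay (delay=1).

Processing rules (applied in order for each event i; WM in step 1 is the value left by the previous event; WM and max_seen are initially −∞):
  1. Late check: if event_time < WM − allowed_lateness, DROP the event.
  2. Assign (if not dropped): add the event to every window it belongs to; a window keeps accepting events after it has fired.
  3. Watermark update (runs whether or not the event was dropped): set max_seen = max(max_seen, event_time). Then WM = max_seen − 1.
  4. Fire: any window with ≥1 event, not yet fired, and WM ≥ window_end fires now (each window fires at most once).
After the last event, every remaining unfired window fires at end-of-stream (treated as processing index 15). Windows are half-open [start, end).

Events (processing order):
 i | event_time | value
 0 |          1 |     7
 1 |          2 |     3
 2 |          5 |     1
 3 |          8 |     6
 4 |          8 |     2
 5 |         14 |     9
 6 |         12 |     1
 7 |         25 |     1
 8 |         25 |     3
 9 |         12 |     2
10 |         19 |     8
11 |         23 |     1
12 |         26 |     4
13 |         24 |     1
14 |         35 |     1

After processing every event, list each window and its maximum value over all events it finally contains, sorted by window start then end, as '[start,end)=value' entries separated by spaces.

[0,9)=7 [5,14)=6 [10,19)=9 [20,29)=4 [25,34)=4 [30,39)=1 [35,44)=1

i=0 t=1 v=7: → [0,9); WM=0
i=1 t=2 v=3: → [0,9); WM=1
i=2 t=5 v=1: → [5,14),[0,9); WM=4
i=3 t=8 v=6: → [5,14),[0,9); WM=7
i=4 t=8 v=2: → [5,14),[0,9); WM=7
i=5 t=14 v=9: → [10,19); WM=13; [0,9) fires=7
i=6 t=12 v=1: DROP (t<13-0); WM=13
i=7 t=25 v=1: → [25,34),[20,29); WM=24; [5,14) fires=6 [10,19) fires=9
i=8 t=25 v=3: → [25,34),[20,29); WM=24
i=9 t=12 v=2: DROP (t<24-0); WM=24
i=10 t=19 v=8: DROP (t<24-0); WM=24
i=11 t=23 v=1: DROP (t<24-0); WM=24
i=12 t=26 v=4: → [25,34),[20,29); WM=25
i=13 t=24 v=1: DROP (t<25-0); WM=25
i=14 t=35 v=1: → [35,44),[30,39); WM=34; [20,29) fires=4 [25,34) fires=4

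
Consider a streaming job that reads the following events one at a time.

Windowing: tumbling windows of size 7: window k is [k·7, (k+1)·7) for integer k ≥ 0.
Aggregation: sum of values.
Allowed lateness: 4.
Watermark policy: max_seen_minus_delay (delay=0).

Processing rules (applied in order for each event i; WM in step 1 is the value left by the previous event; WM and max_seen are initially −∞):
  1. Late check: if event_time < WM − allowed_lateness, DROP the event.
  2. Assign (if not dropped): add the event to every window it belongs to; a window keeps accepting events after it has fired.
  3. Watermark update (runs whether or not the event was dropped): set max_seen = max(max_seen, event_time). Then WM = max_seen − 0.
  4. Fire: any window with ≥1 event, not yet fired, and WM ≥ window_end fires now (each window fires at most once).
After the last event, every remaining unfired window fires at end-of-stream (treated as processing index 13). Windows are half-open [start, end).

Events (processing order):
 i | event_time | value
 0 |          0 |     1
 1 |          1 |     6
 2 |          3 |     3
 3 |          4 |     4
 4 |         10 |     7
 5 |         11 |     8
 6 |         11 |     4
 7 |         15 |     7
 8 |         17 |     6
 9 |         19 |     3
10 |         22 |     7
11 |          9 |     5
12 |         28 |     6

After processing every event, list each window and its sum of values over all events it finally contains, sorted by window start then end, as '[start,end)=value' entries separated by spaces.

[0,7)=14 [7,14)=19 [14,21)=16 [21,28)=7 [28,35)=6

i=0 t=0 v=1: → [0,7); WM=0
i=1 t=1 v=6: → [0,7); WM=1
i=2 t=3 v=3: → [0,7); WM=3
i=3 t=4 v=4: → [0,7); WM=4
i=4 t=10 v=7: → [7,14); WM=10; [0,7) fires=14
i=5 t=11 v=8: → [7,14); WM=11
i=6 t=11 v=4: → [7,14); WM=11
i=7 t=15 v=7: → [14,21); WM=15; [7,14) fires=19
i=8 t=17 v=6: → [14,21); WM=17
i=9 t=19 v=3: → [14,21); WM=19
i=10 t=22 v=7: → [21,28); WM=22; [14,21) fires=16
i=11 t=9 v=5: DROP (t<22-4); WM=22
i=12 t=28 v=6: → [28,35); WM=28; [21,28) fires=7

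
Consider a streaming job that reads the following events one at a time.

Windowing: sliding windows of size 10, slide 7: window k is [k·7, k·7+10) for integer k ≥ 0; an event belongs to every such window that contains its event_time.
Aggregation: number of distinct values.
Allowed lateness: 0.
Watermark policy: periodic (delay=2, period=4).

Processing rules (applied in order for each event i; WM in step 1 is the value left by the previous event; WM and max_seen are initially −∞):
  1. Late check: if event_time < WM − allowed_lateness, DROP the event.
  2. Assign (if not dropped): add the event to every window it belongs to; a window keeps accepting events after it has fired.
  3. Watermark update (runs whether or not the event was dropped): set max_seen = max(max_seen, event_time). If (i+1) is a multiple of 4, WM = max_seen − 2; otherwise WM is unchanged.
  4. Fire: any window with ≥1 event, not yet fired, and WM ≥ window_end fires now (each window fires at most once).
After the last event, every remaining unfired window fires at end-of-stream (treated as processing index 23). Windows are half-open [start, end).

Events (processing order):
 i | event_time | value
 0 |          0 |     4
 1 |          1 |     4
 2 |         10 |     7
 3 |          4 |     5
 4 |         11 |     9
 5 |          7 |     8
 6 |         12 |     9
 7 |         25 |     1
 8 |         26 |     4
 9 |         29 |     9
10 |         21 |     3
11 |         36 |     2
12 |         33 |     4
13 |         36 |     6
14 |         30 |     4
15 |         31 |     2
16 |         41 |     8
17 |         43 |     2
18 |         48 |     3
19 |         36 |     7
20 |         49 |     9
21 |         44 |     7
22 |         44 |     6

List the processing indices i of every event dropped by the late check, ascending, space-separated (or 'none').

i=0 t=0 v=4: → [0,10); WM=−∞
i=1 t=1 v=4: → [0,10); WM=−∞
i=2 t=10 v=7: → [7,17); WM=−∞
i=3 t=4 v=5: → [0,10); WM=8
i=4 t=11 v=9: → [7,17); WM=8
i=5 t=7 v=8: DROP (t<8-0); WM=8
i=6 t=12 v=9: → [7,17); WM=8
i=7 t=25 v=1: → [21,31); WM=23; [0,10) fires=2 [7,17) fires=2
i=8 t=26 v=4: → [21,31); WM=23
i=9 t=29 v=9: → [28,38),[21,31); WM=23
i=10 t=21 v=3: DROP (t<23-0); WM=23
i=11 t=36 v=2: → [35,45),[28,38); WM=34; [21,31) fires=3
i=12 t=33 v=4: DROP (t<34-0); WM=34
i=13 t=36 v=6: → [35,45),[28,38); WM=34
i=14 t=30 v=4: DROP (t<34-0); WM=34
i=15 t=31 v=2: DROP (t<34-0); WM=34
i=16 t=41 v=8: → [35,45); WM=34
i=17 t=43 v=2: → [42,52),[35,45); WM=34
i=18 t=48 v=3: → [42,52); WM=34
i=19 t=36 v=7: → [35,45),[28,38); WM=46; [28,38) fires=4 [35,45) fires=4
i=20 t=49 v=9: → [49,59),[42,52); WM=46
i=21 t=44 v=7: DROP (t<46-0); WM=46
i=22 t=44 v=6: DROP (t<46-0); WM=46

5 10 12 14 15 21 22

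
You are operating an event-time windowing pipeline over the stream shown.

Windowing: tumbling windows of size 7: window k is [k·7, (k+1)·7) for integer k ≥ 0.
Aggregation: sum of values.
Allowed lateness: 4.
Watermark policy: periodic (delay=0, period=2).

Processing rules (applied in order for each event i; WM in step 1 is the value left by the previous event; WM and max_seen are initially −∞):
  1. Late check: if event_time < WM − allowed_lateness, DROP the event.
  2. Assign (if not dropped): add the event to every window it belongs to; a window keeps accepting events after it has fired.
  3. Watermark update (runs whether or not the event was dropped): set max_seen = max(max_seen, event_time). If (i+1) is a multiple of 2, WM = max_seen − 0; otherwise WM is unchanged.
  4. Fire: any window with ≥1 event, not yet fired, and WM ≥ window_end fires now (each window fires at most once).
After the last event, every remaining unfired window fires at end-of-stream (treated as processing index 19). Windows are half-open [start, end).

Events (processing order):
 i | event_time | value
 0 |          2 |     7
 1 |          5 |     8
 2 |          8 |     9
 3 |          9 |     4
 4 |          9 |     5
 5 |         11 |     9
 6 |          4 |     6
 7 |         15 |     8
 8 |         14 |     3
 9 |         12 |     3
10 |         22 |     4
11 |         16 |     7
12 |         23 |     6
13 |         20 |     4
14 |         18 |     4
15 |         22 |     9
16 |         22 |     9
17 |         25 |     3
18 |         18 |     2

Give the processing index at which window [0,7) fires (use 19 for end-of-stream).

3

i=0 t=2 v=7: → [0,7); WM=−∞
i=1 t=5 v=8: → [0,7); WM=5
i=2 t=8 v=9: → [7,14); WM=5
i=3 t=9 v=4: → [7,14); WM=9; [0,7) fires=15
i=4 t=9 v=5: → [7,14); WM=9
i=5 t=11 v=9: → [7,14); WM=11
i=6 t=4 v=6: DROP (t<11-4); WM=11
i=7 t=15 v=8: → [14,21); WM=15; [7,14) fires=27
i=8 t=14 v=3: → [14,21); WM=15
i=9 t=12 v=3: → [7,14); WM=15
i=10 t=22 v=4: → [21,28); WM=15
i=11 t=16 v=7: → [14,21); WM=22; [14,21) fires=18
i=12 t=23 v=6: → [21,28); WM=22
i=13 t=20 v=4: → [14,21); WM=23
i=14 t=18 v=4: DROP (t<23-4); WM=23
i=15 t=22 v=9: → [21,28); WM=23
i=16 t=22 v=9: → [21,28); WM=23
i=17 t=25 v=3: → [21,28); WM=25
i=18 t=18 v=2: DROP (t<25-4); WM=25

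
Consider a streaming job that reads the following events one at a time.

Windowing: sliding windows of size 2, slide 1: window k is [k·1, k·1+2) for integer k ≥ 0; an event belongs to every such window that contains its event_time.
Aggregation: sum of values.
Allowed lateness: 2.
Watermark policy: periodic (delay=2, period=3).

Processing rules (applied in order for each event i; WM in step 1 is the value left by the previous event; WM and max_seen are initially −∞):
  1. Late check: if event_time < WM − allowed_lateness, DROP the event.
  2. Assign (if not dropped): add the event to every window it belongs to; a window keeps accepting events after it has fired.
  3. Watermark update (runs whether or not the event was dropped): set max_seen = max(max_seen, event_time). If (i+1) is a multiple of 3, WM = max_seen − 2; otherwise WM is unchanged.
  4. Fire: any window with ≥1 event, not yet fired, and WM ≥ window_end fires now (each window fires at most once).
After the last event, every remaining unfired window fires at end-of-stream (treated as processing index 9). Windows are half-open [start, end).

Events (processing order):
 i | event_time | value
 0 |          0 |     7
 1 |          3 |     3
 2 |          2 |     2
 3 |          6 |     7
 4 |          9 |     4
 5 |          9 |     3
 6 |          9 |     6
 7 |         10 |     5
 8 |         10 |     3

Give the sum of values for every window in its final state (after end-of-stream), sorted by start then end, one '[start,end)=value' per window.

i=0 t=0 v=7: → [0,2); WM=−∞
i=1 t=3 v=3: → [3,5),[2,4); WM=−∞
i=2 t=2 v=2: → [2,4),[1,3); WM=1
i=3 t=6 v=7: → [6,8),[5,7); WM=1
i=4 t=9 v=4: → [9,11),[8,10); WM=1
i=5 t=9 v=3: → [9,11),[8,10); WM=7; [0,2) fires=7 [1,3) fires=2 [2,4) fires=5 [3,5) fires=3 [5,7) fires=7
i=6 t=9 v=6: → [9,11),[8,10); WM=7
i=7 t=10 v=5: → [10,12),[9,11); WM=7
i=8 t=10 v=3: → [10,12),[9,11); WM=8; [6,8) fires=7

[0,2)=7 [1,3)=2 [2,4)=5 [3,5)=3 [5,7)=7 [6,8)=7 [8,10)=13 [9,11)=21 [10,12)=8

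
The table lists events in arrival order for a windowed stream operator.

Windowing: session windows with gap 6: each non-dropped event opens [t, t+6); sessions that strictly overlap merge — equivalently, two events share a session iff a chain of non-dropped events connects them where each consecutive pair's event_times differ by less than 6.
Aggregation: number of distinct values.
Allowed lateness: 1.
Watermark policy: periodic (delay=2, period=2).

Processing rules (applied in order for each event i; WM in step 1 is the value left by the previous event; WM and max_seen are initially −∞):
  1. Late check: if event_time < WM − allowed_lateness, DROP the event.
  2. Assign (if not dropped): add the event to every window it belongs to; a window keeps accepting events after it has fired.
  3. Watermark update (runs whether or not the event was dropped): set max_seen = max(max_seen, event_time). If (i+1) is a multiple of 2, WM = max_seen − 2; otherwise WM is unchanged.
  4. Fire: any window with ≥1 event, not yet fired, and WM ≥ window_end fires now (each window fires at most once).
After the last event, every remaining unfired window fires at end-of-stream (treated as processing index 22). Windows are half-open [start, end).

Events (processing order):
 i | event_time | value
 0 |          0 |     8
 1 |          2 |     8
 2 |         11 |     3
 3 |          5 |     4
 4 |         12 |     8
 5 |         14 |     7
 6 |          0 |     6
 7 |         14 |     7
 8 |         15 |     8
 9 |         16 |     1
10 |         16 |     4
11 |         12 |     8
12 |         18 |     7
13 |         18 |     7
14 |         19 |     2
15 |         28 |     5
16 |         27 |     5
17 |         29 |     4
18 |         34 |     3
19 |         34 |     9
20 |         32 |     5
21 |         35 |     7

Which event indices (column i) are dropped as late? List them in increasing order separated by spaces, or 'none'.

i=0 t=0 v=8: → [0,6); WM=−∞
i=1 t=2 v=8: → [0,8); WM=0
i=2 t=11 v=3: → [11,17); WM=0
i=3 t=5 v=4: → [0,11); WM=9
i=4 t=12 v=8: → [11,18); WM=9
i=5 t=14 v=7: → [11,20); WM=12
i=6 t=0 v=6: DROP (t<12-1); WM=12
i=7 t=14 v=7: → [11,20); WM=12
i=8 t=15 v=8: → [11,21); WM=12
i=9 t=16 v=1: → [11,22); WM=14
i=10 t=16 v=4: → [11,22); WM=14
i=11 t=12 v=8: DROP (t<14-1); WM=14
i=12 t=18 v=7: → [11,24); WM=14
i=13 t=18 v=7: → [11,24); WM=16
i=14 t=19 v=2: → [11,25); WM=16
i=15 t=28 v=5: → [28,34); WM=26
i=16 t=27 v=5: → [27,34); WM=26
i=17 t=29 v=4: → [27,35); WM=27
i=18 t=34 v=3: → [27,40); WM=27
i=19 t=34 v=9: → [27,40); WM=32
i=20 t=32 v=5: → [27,40); WM=32
i=21 t=35 v=7: → [27,41); WM=33

6 11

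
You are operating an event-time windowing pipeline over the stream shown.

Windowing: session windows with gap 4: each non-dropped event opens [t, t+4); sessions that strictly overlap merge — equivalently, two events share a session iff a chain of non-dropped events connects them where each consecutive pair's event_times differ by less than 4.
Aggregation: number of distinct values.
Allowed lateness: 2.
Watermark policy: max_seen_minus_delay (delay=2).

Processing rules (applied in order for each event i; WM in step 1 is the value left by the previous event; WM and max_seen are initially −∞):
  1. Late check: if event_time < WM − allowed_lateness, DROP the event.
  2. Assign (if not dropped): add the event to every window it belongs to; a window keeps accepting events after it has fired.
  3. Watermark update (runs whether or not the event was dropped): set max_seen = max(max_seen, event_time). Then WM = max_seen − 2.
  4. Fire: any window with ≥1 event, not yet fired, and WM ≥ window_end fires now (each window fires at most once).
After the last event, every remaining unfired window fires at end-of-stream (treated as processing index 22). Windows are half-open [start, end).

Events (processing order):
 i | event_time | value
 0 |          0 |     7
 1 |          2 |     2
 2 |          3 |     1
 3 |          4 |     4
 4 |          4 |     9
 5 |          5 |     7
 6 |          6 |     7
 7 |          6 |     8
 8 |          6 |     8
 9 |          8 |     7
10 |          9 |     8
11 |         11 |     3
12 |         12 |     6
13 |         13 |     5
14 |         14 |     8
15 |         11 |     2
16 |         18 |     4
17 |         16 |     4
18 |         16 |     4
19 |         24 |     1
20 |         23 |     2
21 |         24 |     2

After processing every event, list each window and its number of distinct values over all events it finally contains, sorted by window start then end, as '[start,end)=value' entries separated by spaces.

[0,22)=9 [23,28)=2

i=0 t=0 v=7: → [0,4); WM=-2
i=1 t=2 v=2: → [0,6); WM=0
i=2 t=3 v=1: → [0,7); WM=1
i=3 t=4 v=4: → [0,8); WM=2
i=4 t=4 v=9: → [0,8); WM=2
i=5 t=5 v=7: → [0,9); WM=3
i=6 t=6 v=7: → [0,10); WM=4
i=7 t=6 v=8: → [0,10); WM=4
i=8 t=6 v=8: → [0,10); WM=4
i=9 t=8 v=7: → [0,12); WM=6
i=10 t=9 v=8: → [0,13); WM=7
i=11 t=11 v=3: → [0,15); WM=9
i=12 t=12 v=6: → [0,16); WM=10
i=13 t=13 v=5: → [0,17); WM=11
i=14 t=14 v=8: → [0,18); WM=12
i=15 t=11 v=2: → [0,18); WM=12
i=16 t=18 v=4: → [18,22); WM=16
i=17 t=16 v=4: → [0,22); WM=16
i=18 t=16 v=4: → [0,22); WM=16
i=19 t=24 v=1: → [24,28); WM=22
i=20 t=23 v=2: → [23,28); WM=22
i=21 t=24 v=2: → [23,28); WM=22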